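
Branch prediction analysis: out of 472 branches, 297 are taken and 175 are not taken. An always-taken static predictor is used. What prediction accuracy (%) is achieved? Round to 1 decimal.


Predictor: always-taken
Correct predictions = 297
Accuracy = 297 / 472 * 100 = 62.9%

62.9


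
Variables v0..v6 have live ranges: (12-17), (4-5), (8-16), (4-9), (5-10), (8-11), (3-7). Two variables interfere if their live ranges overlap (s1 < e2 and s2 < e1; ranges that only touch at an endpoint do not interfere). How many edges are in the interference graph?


Check all pairs for overlapping intervals.
Two intervals (s1,e1) and (s2,e2) overlap if s1 < e2 and s2 < e1.
v0 (12-17) vs v1..v6: overlaps v2 -> 1
v1 (4-5) vs v2..v6: overlaps v3, v6 -> 2
v2 (8-16) vs v3..v6: overlaps v3, v4, v5 -> 3
v3 (4-9) vs v4..v6: overlaps v4, v5, v6 -> 3
v4 (5-10) vs v5..v6: overlaps v5, v6 -> 2
v5 (8-11) vs v6: overlaps none -> 0
Total overlapping pairs = 1 + 2 + 3 + 3 + 2 + 0 = 11

11


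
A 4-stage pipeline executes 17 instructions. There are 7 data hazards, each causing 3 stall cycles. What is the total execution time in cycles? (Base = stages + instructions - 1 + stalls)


Base cycles = 4 + 17 - 1 = 20
Total stalls = 7 * 3 = 21
Total = 20 + 21 = 41

41


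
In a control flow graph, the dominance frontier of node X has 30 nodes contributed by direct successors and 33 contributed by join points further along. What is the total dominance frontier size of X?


DF(X) = direct successor contributions + join point contributions
= 30 + 33 = 63

63


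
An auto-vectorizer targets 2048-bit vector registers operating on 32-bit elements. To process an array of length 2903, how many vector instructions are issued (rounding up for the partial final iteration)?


Width = 2048 / 32 = 64 elements per vector op
Iterations = ceil(2903 / 64) = 46

46


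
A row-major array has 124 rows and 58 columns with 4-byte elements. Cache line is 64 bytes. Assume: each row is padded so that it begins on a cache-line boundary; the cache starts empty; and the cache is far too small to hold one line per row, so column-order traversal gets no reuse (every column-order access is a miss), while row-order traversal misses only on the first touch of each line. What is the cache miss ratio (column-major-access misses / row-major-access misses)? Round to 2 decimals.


Each row occupies 58 * 4 = 232 bytes and starts on a line boundary, so it spans ceil(232 / 64) = 4 cache lines.
Row-major traversal misses (one per line touched): 124 * ceil(58 * 4 / 64) = 496
Column-major traversal misses (no reuse, every access misses): 124 * 58 = 7192
Ratio = 7192 / 496 = 14.5

14.5


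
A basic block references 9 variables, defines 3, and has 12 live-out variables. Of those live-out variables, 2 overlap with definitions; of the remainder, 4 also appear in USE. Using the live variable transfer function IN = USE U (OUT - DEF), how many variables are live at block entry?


OUT - DEF: 12 - 2 = 10
|IN| = |USE| + |OUT - DEF| - |USE ∩ (OUT - DEF)| = 9 + 10 - 4 = 15

15


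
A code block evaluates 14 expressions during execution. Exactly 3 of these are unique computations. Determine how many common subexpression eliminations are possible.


CSE count = total expressions - unique expressions
= 14 - 3 = 11

11


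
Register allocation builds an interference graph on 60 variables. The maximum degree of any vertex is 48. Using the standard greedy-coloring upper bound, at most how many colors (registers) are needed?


Greedy coloring never needs more than (max_degree + 1) colors: when coloring a vertex, at most max_degree neighbors are already colored.
Upper bound = 48 + 1 = 49

49


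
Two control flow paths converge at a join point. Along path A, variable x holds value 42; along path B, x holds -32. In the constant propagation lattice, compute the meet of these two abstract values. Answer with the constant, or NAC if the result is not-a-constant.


Meet operation: if both paths give the same constant, result is that constant; if they differ, result is NAC (not-a-constant).
Path A: 42, Path B: -32 -> differ
Result: not-a-constant -> NAC

NAC


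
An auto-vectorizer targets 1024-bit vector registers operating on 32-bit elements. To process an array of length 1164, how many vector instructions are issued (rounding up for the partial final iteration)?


Width = 1024 / 32 = 32 elements per vector op
Iterations = ceil(1164 / 32) = 37

37


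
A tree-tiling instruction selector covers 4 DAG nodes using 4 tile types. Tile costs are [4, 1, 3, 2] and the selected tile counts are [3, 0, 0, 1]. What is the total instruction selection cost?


Total cost = sum(count_i * cost_i)
= 3*4 + 0*1 + 0*3 + 1*2
= 14

14


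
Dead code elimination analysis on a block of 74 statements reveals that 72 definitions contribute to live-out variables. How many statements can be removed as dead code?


Dead code = total statements - live definitions
= 74 - 72 = 2

2


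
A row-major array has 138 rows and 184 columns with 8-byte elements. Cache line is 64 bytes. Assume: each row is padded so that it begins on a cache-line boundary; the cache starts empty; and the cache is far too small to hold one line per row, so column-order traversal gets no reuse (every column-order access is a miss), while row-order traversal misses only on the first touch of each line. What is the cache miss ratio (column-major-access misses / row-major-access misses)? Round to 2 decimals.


Each row occupies 184 * 8 = 1472 bytes and starts on a line boundary, so it spans ceil(1472 / 64) = 23 cache lines.
Row-major traversal misses (one per line touched): 138 * ceil(184 * 8 / 64) = 3174
Column-major traversal misses (no reuse, every access misses): 138 * 184 = 25392
Ratio = 25392 / 3174 = 8.0

8.0


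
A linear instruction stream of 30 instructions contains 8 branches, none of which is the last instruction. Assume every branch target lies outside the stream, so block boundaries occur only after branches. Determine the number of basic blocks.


With no in-sequence branch targets, the leaders are the first instruction plus the instruction after each branch.
Number of basic blocks = branches + 1
= 8 + 1 = 9

9


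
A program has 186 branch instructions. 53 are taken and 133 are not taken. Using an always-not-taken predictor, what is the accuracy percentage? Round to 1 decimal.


Predictor: always-not-taken
Correct predictions = 133
Accuracy = 133 / 186 * 100 = 71.5%

71.5


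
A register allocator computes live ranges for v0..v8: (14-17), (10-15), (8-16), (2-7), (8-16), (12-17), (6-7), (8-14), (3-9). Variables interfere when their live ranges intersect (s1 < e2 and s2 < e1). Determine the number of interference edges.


Check all pairs for overlapping intervals.
Two intervals (s1,e1) and (s2,e2) overlap if s1 < e2 and s2 < e1.
v0 (14-17) vs v1..v8: overlaps v1, v2, v4, v5 -> 4
v1 (10-15) vs v2..v8: overlaps v2, v4, v5, v7 -> 4
v2 (8-16) vs v3..v8: overlaps v4, v5, v7, v8 -> 4
v3 (2-7) vs v4..v8: overlaps v6, v8 -> 2
v4 (8-16) vs v5..v8: overlaps v5, v7, v8 -> 3
v5 (12-17) vs v6..v8: overlaps v7 -> 1
v6 (6-7) vs v7..v8: overlaps v8 -> 1
v7 (8-14) vs v8: overlaps v8 -> 1
Total overlapping pairs = 4 + 4 + 4 + 2 + 3 + 1 + 1 + 1 = 20

20


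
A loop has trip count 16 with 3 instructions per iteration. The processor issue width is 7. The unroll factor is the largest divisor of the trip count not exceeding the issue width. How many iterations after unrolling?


Largest divisor of 16 <= 7 is 4
New iterations = 16 / 4 = 4

4


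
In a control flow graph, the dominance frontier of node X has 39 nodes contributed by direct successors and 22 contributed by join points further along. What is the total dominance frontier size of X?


DF(X) = direct successor contributions + join point contributions
= 39 + 22 = 61

61


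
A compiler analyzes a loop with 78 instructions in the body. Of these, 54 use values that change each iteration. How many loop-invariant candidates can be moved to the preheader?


Invariant candidates = total - loop-dependent
= 78 - 54 = 24

24


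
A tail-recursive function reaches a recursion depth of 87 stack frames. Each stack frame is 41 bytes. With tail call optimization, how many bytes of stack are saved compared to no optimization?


Without TCO: 87 * 41 = 3567 bytes
With TCO: reuse 1 frame = 41 bytes
Savings = 3567 - 41 = 3526

3526


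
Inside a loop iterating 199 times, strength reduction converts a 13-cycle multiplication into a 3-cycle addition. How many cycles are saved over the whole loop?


Per-iteration saving = 13 - 3 = 10
Total saved = 199 * 10 = 1990

1990


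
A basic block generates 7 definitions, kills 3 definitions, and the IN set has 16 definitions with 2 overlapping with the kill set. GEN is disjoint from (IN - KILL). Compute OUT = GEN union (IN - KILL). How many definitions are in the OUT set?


IN - KILL: 16 - 2 = 14 surviving definitions
OUT = GEN + surviving = 7 + 14 = 21

21


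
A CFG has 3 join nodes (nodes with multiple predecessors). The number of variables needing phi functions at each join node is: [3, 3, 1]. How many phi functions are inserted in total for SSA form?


Total phi functions = sum of phi functions at each join node
= 3 + 3 + 1 = 7

7


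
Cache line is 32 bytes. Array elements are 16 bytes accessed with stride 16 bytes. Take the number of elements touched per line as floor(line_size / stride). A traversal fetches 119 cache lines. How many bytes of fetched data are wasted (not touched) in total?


Elements per line = floor(32 / 16) = 2
Bytes used per line = 2 * 16 = 32
Wasted per line = 32 - 32 = 0
Total wasted = 0 * 119 = 0

0


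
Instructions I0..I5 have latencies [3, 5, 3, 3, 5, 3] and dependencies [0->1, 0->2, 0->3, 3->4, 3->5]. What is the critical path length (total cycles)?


Compute longest path through dependency graph: dist(Ik) = max over predecessors of dist + latency(Ik).
dist(I0) = latency 3 = 3
dist(I1) = dist(I0) + 5 = 3 + 5 = 8
dist(I2) = dist(I0) + 3 = 3 + 3 = 6
dist(I3) = dist(I0) + 3 = 3 + 3 = 6
dist(I4) = dist(I3) + 5 = 6 + 5 = 11
dist(I5) = dist(I3) + 3 = 6 + 3 = 9
Critical path = max dist = 11

11


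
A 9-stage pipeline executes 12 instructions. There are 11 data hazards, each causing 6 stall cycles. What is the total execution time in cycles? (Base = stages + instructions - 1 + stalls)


Base cycles = 9 + 12 - 1 = 20
Total stalls = 11 * 6 = 66
Total = 20 + 66 = 86

86


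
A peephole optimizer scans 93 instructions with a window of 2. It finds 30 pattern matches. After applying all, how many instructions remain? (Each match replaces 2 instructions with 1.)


Each match removes 1 instructions.
Total removed = 30 * 1 = 30
Remaining = 93 - 30 = 63

63


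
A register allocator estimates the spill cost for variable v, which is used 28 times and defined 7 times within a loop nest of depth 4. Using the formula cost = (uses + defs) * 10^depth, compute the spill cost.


uses + defs = 28 + 7 = 35
10^4 = 10000
Spill cost = 35 * 10000 = 350000

350000


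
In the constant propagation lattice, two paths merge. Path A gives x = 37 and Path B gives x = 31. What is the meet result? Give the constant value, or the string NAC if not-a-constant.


Meet operation: if both paths give the same constant, result is that constant; if they differ, result is NAC (not-a-constant).
Path A: 37, Path B: 31 -> differ
Result: not-a-constant -> NAC

NAC


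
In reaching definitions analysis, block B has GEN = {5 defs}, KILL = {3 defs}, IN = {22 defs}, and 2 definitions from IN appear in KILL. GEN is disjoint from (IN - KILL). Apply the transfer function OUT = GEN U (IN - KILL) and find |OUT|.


IN - KILL: 22 - 2 = 20 surviving definitions
OUT = GEN + surviving = 5 + 20 = 25

25


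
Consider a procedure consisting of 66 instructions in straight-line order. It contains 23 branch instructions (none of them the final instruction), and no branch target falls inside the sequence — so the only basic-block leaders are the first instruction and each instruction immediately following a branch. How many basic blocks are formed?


With no in-sequence branch targets, the leaders are the first instruction plus the instruction after each branch.
Number of basic blocks = branches + 1
= 23 + 1 = 24

24


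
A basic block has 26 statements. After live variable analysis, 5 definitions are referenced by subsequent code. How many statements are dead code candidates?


Dead code = total statements - live definitions
= 26 - 5 = 21

21


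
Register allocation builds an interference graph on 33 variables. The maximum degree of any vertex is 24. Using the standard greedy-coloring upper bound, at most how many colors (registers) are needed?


Greedy coloring never needs more than (max_degree + 1) colors: when coloring a vertex, at most max_degree neighbors are already colored.
Upper bound = 24 + 1 = 25

25


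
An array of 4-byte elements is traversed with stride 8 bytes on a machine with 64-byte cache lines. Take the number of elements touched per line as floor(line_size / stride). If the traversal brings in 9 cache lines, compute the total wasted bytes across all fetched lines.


Elements per line = floor(64 / 8) = 8
Bytes used per line = 8 * 4 = 32
Wasted per line = 64 - 32 = 32
Total wasted = 32 * 9 = 288

288


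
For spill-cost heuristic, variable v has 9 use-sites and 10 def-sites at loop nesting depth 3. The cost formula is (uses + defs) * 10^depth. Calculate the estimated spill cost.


uses + defs = 9 + 10 = 19
10^3 = 1000
Spill cost = 19 * 1000 = 19000

19000


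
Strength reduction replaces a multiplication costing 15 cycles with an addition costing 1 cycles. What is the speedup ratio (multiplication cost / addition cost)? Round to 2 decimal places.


Ratio = mult_cost / add_cost = 15 / 1 = 15.0

15.0


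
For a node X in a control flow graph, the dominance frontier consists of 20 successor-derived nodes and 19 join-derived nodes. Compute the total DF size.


DF(X) = direct successor contributions + join point contributions
= 20 + 19 = 39

39


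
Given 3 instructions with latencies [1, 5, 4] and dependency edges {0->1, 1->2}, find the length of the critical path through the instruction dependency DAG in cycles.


Compute longest path through dependency graph: dist(Ik) = max over predecessors of dist + latency(Ik).
dist(I0) = latency 1 = 1
dist(I1) = dist(I0) + 5 = 1 + 5 = 6
dist(I2) = dist(I1) + 4 = 6 + 4 = 10
Critical path = max dist = 10

10


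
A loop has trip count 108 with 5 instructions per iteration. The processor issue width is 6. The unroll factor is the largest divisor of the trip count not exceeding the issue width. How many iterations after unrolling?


Largest divisor of 108 <= 6 is 6
New iterations = 108 / 6 = 18

18


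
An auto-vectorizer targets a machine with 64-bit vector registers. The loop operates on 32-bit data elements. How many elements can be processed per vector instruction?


Width = SIMD bits / data type bits
= 64 / 32 = 2

2


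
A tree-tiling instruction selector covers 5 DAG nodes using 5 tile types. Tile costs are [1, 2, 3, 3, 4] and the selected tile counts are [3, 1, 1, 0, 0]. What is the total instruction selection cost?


Total cost = sum(count_i * cost_i)
= 3*1 + 1*2 + 1*3 + 0*3 + 0*4
= 8

8


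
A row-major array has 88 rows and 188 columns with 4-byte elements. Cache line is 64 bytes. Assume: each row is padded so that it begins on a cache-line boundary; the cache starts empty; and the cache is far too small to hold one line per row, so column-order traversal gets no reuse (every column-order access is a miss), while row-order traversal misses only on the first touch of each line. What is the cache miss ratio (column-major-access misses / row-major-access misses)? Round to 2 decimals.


Each row occupies 188 * 4 = 752 bytes and starts on a line boundary, so it spans ceil(752 / 64) = 12 cache lines.
Row-major traversal misses (one per line touched): 88 * ceil(188 * 4 / 64) = 1056
Column-major traversal misses (no reuse, every access misses): 88 * 188 = 16544
Ratio = 16544 / 1056 = 15.67

15.67


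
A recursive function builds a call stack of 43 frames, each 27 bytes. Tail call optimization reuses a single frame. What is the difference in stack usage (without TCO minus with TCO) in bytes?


Without TCO: 43 * 27 = 1161 bytes
With TCO: reuse 1 frame = 27 bytes
Savings = 1161 - 27 = 1134

1134


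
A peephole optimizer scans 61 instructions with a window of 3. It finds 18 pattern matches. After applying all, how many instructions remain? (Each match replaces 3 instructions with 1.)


Each match removes 2 instructions.
Total removed = 18 * 2 = 36
Remaining = 61 - 36 = 25

25


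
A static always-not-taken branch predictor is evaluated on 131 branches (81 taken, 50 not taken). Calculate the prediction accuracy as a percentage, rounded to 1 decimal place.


Predictor: always-not-taken
Correct predictions = 50
Accuracy = 50 / 131 * 100 = 38.2%

38.2


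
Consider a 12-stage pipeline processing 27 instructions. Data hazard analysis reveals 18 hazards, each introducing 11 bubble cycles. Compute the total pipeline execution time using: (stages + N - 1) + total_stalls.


Base cycles = 12 + 27 - 1 = 38
Total stalls = 18 * 11 = 198
Total = 38 + 198 = 236

236


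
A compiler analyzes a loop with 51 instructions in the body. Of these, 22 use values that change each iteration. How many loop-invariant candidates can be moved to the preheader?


Invariant candidates = total - loop-dependent
= 51 - 22 = 29

29


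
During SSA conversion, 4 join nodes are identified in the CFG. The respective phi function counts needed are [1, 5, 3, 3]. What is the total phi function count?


Total phi functions = sum of phi functions at each join node
= 1 + 5 + 3 + 3 = 12

12


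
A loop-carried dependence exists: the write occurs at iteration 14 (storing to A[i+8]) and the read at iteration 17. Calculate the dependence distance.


Distance = read iteration - write iteration
= 17 - 14 = 3

3


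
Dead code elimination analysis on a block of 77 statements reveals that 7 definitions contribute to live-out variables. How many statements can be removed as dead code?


Dead code = total statements - live definitions
= 77 - 7 = 70

70


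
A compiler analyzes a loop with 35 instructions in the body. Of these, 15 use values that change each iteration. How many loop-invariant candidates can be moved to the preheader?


Invariant candidates = total - loop-dependent
= 35 - 15 = 20

20


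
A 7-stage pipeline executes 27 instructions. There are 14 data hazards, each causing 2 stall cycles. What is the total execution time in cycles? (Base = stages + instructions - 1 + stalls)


Base cycles = 7 + 27 - 1 = 33
Total stalls = 14 * 2 = 28
Total = 33 + 28 = 61

61


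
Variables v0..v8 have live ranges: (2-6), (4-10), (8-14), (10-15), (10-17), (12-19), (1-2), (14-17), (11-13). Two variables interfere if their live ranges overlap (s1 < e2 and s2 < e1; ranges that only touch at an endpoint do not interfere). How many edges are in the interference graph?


Check all pairs for overlapping intervals.
Two intervals (s1,e1) and (s2,e2) overlap if s1 < e2 and s2 < e1.
v0 (2-6) vs v1..v8: overlaps v1 -> 1
v1 (4-10) vs v2..v8: overlaps v2 -> 1
v2 (8-14) vs v3..v8: overlaps v3, v4, v5, v8 -> 4
v3 (10-15) vs v4..v8: overlaps v4, v5, v7, v8 -> 4
v4 (10-17) vs v5..v8: overlaps v5, v7, v8 -> 3
v5 (12-19) vs v6..v8: overlaps v7, v8 -> 2
v6 (1-2) vs v7..v8: overlaps none -> 0
v7 (14-17) vs v8: overlaps none -> 0
Total overlapping pairs = 1 + 1 + 4 + 4 + 3 + 2 + 0 + 0 = 15

15


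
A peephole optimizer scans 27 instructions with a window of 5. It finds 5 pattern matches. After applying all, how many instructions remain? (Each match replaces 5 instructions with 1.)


Each match removes 4 instructions.
Total removed = 5 * 4 = 20
Remaining = 27 - 20 = 7

7


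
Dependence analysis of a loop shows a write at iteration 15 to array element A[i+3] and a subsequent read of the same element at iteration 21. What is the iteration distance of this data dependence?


Distance = read iteration - write iteration
= 21 - 15 = 6

6


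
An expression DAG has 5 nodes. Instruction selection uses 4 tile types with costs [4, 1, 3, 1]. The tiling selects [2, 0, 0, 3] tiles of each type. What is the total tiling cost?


Total cost = sum(count_i * cost_i)
= 2*4 + 0*1 + 0*3 + 3*1
= 11

11


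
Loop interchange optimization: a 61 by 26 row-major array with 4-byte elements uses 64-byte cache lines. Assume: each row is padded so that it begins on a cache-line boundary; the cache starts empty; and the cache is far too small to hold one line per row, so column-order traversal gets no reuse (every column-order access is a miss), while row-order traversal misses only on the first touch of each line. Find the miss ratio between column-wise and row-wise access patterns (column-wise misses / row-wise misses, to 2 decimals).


Each row occupies 26 * 4 = 104 bytes and starts on a line boundary, so it spans ceil(104 / 64) = 2 cache lines.
Row-major traversal misses (one per line touched): 61 * ceil(26 * 4 / 64) = 122
Column-major traversal misses (no reuse, every access misses): 61 * 26 = 1586
Ratio = 1586 / 122 = 13.0

13.0


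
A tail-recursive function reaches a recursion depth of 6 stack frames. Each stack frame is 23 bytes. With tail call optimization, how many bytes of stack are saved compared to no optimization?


Without TCO: 6 * 23 = 138 bytes
With TCO: reuse 1 frame = 23 bytes
Savings = 138 - 23 = 115

115


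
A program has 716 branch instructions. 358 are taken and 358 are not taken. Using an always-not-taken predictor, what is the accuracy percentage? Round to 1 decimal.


Predictor: always-not-taken
Correct predictions = 358
Accuracy = 358 / 716 * 100 = 50.0%

50.0


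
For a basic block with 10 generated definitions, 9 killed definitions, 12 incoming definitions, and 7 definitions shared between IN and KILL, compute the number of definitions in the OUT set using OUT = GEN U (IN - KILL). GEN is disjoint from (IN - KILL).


IN - KILL: 12 - 7 = 5 surviving definitions
OUT = GEN + surviving = 10 + 5 = 15

15


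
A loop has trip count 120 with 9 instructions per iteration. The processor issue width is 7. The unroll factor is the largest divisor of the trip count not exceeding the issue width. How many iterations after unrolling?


Largest divisor of 120 <= 7 is 6
New iterations = 120 / 6 = 20

20


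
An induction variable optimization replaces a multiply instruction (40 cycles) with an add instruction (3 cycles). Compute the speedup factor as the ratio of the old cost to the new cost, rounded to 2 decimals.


Ratio = mult_cost / add_cost = 40 / 3 = 13.33

13.33


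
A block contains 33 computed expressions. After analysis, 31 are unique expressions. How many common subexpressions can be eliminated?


CSE count = total expressions - unique expressions
= 33 - 31 = 2

2


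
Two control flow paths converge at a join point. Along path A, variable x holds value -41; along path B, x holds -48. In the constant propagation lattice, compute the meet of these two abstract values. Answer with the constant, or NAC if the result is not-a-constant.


Meet operation: if both paths give the same constant, result is that constant; if they differ, result is NAC (not-a-constant).
Path A: -41, Path B: -48 -> differ
Result: not-a-constant -> NAC

NAC


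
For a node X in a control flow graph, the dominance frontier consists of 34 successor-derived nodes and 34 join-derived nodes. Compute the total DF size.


DF(X) = direct successor contributions + join point contributions
= 34 + 34 = 68

68


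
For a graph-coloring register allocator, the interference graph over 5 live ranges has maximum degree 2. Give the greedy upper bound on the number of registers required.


Greedy coloring never needs more than (max_degree + 1) colors: when coloring a vertex, at most max_degree neighbors are already colored.
Upper bound = 2 + 1 = 3

3


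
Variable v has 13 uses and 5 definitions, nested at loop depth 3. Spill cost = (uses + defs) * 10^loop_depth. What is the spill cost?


uses + defs = 13 + 5 = 18
10^3 = 1000
Spill cost = 18 * 1000 = 18000

18000


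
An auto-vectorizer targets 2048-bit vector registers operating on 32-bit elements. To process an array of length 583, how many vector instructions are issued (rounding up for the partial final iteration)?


Width = 2048 / 32 = 64 elements per vector op
Iterations = ceil(583 / 64) = 10

10


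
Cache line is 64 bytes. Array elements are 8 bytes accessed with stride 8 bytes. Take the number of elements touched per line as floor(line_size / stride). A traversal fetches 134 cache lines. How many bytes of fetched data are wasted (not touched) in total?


Elements per line = floor(64 / 8) = 8
Bytes used per line = 8 * 8 = 64
Wasted per line = 64 - 64 = 0
Total wasted = 0 * 134 = 0

0


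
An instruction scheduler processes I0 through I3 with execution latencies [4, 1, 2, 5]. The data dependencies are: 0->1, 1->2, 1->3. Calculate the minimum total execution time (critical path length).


Compute longest path through dependency graph: dist(Ik) = max over predecessors of dist + latency(Ik).
dist(I0) = latency 4 = 4
dist(I1) = dist(I0) + 1 = 4 + 1 = 5
dist(I2) = dist(I1) + 2 = 5 + 2 = 7
dist(I3) = dist(I1) + 5 = 5 + 5 = 10
Critical path = max dist = 10

10


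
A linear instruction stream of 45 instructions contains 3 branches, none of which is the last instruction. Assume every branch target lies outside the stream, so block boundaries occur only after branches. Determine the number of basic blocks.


With no in-sequence branch targets, the leaders are the first instruction plus the instruction after each branch.
Number of basic blocks = branches + 1
= 3 + 1 = 4

4


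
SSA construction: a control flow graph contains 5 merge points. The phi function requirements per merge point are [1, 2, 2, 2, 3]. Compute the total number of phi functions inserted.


Total phi functions = sum of phi functions at each join node
= 1 + 2 + 2 + 2 + 3 = 10

10


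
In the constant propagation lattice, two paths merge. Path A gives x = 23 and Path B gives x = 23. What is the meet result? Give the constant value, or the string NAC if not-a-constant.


Meet operation: if both paths give the same constant, result is that constant; if they differ, result is NAC (not-a-constant).
Path A: 23, Path B: 23 -> equal
Result: constant -> 23

23


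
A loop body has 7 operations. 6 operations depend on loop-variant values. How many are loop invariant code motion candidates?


Invariant candidates = total - loop-dependent
= 7 - 6 = 1

1


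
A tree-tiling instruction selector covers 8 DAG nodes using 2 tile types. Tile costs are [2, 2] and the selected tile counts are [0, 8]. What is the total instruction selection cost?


Total cost = sum(count_i * cost_i)
= 0*2 + 8*2
= 16

16


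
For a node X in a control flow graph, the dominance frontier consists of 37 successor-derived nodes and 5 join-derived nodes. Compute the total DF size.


DF(X) = direct successor contributions + join point contributions
= 37 + 5 = 42

42


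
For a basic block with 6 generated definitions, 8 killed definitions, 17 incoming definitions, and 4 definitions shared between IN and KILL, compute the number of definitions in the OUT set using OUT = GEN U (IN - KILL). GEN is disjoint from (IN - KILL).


IN - KILL: 17 - 4 = 13 surviving definitions
OUT = GEN + surviving = 6 + 13 = 19

19


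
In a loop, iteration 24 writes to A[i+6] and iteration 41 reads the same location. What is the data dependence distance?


Distance = read iteration - write iteration
= 41 - 24 = 17

17


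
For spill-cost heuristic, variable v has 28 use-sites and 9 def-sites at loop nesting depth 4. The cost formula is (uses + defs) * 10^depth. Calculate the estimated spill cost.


uses + defs = 28 + 9 = 37
10^4 = 10000
Spill cost = 37 * 10000 = 370000

370000


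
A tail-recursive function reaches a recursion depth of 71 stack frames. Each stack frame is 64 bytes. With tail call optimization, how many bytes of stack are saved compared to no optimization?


Without TCO: 71 * 64 = 4544 bytes
With TCO: reuse 1 frame = 64 bytes
Savings = 4544 - 64 = 4480

4480


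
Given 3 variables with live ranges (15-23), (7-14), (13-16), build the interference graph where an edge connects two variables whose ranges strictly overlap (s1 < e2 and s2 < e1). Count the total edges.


Check all pairs for overlapping intervals.
Two intervals (s1,e1) and (s2,e2) overlap if s1 < e2 and s2 < e1.
v0 (15-23) vs v1..v2: overlaps v2 -> 1
v1 (7-14) vs v2: overlaps v2 -> 1
Total overlapping pairs = 1 + 1 = 2

2


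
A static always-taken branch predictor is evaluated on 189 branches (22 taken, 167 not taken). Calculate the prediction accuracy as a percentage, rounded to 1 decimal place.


Predictor: always-taken
Correct predictions = 22
Accuracy = 22 / 189 * 100 = 11.6%

11.6


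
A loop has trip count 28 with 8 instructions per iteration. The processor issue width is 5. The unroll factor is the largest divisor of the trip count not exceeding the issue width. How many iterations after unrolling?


Largest divisor of 28 <= 5 is 4
New iterations = 28 / 4 = 7

7


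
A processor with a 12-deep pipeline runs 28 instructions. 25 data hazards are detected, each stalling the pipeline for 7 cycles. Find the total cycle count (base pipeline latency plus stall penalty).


Base cycles = 12 + 28 - 1 = 39
Total stalls = 25 * 7 = 175
Total = 39 + 175 = 214

214


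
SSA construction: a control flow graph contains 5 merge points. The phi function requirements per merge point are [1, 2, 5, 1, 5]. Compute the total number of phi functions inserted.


Total phi functions = sum of phi functions at each join node
= 1 + 2 + 5 + 1 + 5 = 14

14


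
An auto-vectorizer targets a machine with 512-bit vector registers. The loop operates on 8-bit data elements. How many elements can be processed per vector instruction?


Width = SIMD bits / data type bits
= 512 / 8 = 64

64


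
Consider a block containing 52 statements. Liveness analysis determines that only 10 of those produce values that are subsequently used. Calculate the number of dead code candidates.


Dead code = total statements - live definitions
= 52 - 10 = 42

42


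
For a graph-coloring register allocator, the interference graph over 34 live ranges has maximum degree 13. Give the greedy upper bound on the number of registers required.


Greedy coloring never needs more than (max_degree + 1) colors: when coloring a vertex, at most max_degree neighbors are already colored.
Upper bound = 13 + 1 = 14

14


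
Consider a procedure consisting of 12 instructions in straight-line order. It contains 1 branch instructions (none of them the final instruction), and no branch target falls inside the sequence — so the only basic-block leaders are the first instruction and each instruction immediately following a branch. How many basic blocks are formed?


With no in-sequence branch targets, the leaders are the first instruction plus the instruction after each branch.
Number of basic blocks = branches + 1
= 1 + 1 = 2

2


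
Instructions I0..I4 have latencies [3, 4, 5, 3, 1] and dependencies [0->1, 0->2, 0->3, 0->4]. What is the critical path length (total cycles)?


Compute longest path through dependency graph: dist(Ik) = max over predecessors of dist + latency(Ik).
dist(I0) = latency 3 = 3
dist(I1) = dist(I0) + 4 = 3 + 4 = 7
dist(I2) = dist(I0) + 5 = 3 + 5 = 8
dist(I3) = dist(I0) + 3 = 3 + 3 = 6
dist(I4) = dist(I0) + 1 = 3 + 1 = 4
Critical path = max dist = 8

8


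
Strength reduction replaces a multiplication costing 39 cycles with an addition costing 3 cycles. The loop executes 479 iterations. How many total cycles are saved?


Per-iteration saving = 39 - 3 = 36
Total saved = 479 * 36 = 17244

17244


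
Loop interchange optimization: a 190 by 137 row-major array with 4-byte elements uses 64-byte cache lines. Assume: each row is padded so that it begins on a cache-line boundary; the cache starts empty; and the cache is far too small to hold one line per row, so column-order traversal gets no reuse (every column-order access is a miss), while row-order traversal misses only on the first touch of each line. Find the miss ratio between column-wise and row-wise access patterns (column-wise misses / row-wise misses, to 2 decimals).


Each row occupies 137 * 4 = 548 bytes and starts on a line boundary, so it spans ceil(548 / 64) = 9 cache lines.
Row-major traversal misses (one per line touched): 190 * ceil(137 * 4 / 64) = 1710
Column-major traversal misses (no reuse, every access misses): 190 * 137 = 26030
Ratio = 26030 / 1710 = 15.22

15.22


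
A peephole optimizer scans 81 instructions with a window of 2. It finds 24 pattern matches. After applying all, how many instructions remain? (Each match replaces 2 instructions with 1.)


Each match removes 1 instructions.
Total removed = 24 * 1 = 24
Remaining = 81 - 24 = 57

57


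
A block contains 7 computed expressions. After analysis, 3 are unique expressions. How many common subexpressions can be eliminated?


CSE count = total expressions - unique expressions
= 7 - 3 = 4

4


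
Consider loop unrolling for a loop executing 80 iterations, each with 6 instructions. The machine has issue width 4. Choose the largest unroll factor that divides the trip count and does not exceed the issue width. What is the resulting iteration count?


Largest divisor of 80 <= 4 is 4
New iterations = 80 / 4 = 20

20


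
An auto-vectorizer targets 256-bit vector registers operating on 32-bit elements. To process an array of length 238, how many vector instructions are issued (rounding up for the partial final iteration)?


Width = 256 / 32 = 8 elements per vector op
Iterations = ceil(238 / 8) = 30

30


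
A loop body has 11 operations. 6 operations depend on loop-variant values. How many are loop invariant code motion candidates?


Invariant candidates = total - loop-dependent
= 11 - 6 = 5

5


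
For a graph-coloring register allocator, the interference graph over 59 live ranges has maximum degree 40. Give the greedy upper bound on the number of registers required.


Greedy coloring never needs more than (max_degree + 1) colors: when coloring a vertex, at most max_degree neighbors are already colored.
Upper bound = 40 + 1 = 41

41


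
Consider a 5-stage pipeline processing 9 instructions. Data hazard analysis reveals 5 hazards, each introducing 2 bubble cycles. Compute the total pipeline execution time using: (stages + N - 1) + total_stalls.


Base cycles = 5 + 9 - 1 = 13
Total stalls = 5 * 2 = 10
Total = 13 + 10 = 23

23


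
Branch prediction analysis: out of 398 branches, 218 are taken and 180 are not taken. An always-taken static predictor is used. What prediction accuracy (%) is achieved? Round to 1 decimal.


Predictor: always-taken
Correct predictions = 218
Accuracy = 218 / 398 * 100 = 54.8%

54.8


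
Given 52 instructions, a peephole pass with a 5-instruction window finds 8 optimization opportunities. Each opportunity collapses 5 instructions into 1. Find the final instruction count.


Each match removes 4 instructions.
Total removed = 8 * 4 = 32
Remaining = 52 - 32 = 20

20


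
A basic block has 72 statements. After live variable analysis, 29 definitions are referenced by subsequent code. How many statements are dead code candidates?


Dead code = total statements - live definitions
= 72 - 29 = 43

43


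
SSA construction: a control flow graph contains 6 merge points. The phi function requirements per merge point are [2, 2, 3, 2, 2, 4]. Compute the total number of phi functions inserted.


Total phi functions = sum of phi functions at each join node
= 2 + 2 + 3 + 2 + 2 + 4 = 15

15


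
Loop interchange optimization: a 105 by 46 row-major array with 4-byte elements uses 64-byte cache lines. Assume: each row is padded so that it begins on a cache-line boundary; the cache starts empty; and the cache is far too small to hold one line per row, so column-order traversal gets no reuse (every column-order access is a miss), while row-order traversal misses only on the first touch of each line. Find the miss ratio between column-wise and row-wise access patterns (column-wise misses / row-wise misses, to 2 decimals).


Each row occupies 46 * 4 = 184 bytes and starts on a line boundary, so it spans ceil(184 / 64) = 3 cache lines.
Row-major traversal misses (one per line touched): 105 * ceil(46 * 4 / 64) = 315
Column-major traversal misses (no reuse, every access misses): 105 * 46 = 4830
Ratio = 4830 / 315 = 15.33

15.33


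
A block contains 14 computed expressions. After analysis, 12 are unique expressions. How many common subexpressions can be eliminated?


CSE count = total expressions - unique expressions
= 14 - 12 = 2

2


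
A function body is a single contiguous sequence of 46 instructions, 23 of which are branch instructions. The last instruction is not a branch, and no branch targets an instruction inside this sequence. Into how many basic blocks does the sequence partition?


With no in-sequence branch targets, the leaders are the first instruction plus the instruction after each branch.
Number of basic blocks = branches + 1
= 23 + 1 = 24

24


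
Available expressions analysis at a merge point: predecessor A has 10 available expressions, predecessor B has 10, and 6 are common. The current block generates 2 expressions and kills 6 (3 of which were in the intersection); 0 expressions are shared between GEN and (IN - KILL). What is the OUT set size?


IN = intersection of predecessors = 6
IN - KILL = 6 - 3 = 3
|OUT| = |GEN| + |IN - KILL| - |GEN ∩ (IN - KILL)| = 2 + 3 - 0 = 5

5


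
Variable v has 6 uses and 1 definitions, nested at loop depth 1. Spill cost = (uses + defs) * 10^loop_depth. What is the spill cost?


uses + defs = 6 + 1 = 7
10^1 = 10
Spill cost = 7 * 10 = 70

70


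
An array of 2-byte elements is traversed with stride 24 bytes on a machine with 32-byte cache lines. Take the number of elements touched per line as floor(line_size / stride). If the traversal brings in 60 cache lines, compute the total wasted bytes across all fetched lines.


Elements per line = floor(32 / 24) = 1
Bytes used per line = 1 * 2 = 2
Wasted per line = 32 - 2 = 30
Total wasted = 30 * 60 = 1800

1800


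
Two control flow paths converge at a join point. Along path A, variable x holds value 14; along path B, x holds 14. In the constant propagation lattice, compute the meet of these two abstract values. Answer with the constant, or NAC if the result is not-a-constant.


Meet operation: if both paths give the same constant, result is that constant; if they differ, result is NAC (not-a-constant).
Path A: 14, Path B: 14 -> equal
Result: constant -> 14

14


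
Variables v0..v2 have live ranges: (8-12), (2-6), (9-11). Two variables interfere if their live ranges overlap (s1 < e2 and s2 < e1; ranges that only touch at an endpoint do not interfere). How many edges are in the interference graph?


Check all pairs for overlapping intervals.
Two intervals (s1,e1) and (s2,e2) overlap if s1 < e2 and s2 < e1.
v0 (8-12) vs v1..v2: overlaps v2 -> 1
v1 (2-6) vs v2: overlaps none -> 0
Total overlapping pairs = 1 + 0 = 1

1


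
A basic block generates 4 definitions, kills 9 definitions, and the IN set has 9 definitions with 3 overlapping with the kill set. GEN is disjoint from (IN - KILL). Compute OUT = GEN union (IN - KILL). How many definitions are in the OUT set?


IN - KILL: 9 - 3 = 6 surviving definitions
OUT = GEN + surviving = 4 + 6 = 10

10


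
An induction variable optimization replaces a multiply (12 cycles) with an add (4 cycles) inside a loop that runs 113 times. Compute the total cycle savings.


Per-iteration saving = 12 - 4 = 8
Total saved = 113 * 8 = 904

904
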